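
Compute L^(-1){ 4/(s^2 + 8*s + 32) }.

exp(-4*t)*sin(4*t)

Rewrite the denominator: s^2 + 8*s + 32 = (s + 4)^2 + 16.
The form in (s + 4) signals a first-shifting-theorem factor e^(-4t).
Since L{sin(4t)} = 4/(s^2 + 16), the inverse is e^(-4*t)*sin(4*t).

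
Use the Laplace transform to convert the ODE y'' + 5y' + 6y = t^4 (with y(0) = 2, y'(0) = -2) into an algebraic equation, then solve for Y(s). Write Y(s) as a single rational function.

Laplace-transform each side.
With L{y''} = s^2 Y - s·y(0) - y'(0) and L{y'} = sY - y(0), with y(0) = 2, y'(0) = -2: the LHS transforms to (s^2 + 5*s + 6)Y - (2*s + 8).
The right side is L{t^4} = 24/s^5.
So (s^2 + 5*s + 6)Y = 24/s^5 + (2*s + 8).
Isolate Y and clear denominators.

Y(s) = (2*s^6 + 8*s^5 + 24)/(s^7 + 5*s^6 + 6*s^5)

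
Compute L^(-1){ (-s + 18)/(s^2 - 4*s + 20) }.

4*exp(2*t)*sin(4*t) - exp(2*t)*cos(4*t)

Complete the square in the denominator: s^2 - 4*s + 20 = (s - 2)^2 + 4^2.
Split the numerator to match: -s + 18 = -1·(s - 2) + 4·4.
Invert each term: -1·(s - 2)/((s - 2)^2 + 16) ↔ -e^(2t)cos(4t); 4·4/((s - 2)^2 + 16) ↔ 4e^(2t)sin(4t).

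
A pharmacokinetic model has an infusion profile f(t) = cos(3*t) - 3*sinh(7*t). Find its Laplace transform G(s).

G(s) = s/(s^2 + 9) - 21/(s^2 - 49)

The transform is linear, so treat each term independently.
(-3)·[L{sinh(7t)} = 7/(s^2 - 49)]; L{cos(3t)} = s/(s^2 + 9).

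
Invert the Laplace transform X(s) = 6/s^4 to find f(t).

Since L{t^3} = 3!/s^4 = 6/s^4, the inverse is t^3.

f(t) = t^3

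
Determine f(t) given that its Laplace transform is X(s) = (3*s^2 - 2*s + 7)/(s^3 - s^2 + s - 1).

f(t) = 4*exp(t) - 3*sin(t) - cos(t)

Factor the denominator: s^3 - s^2 + s - 1 = (s - 1)*(s^2 + 1).
Partial fraction decomposition gives [4/(s - 1)] + [-s/(s^2 + 1)] + [-3/(s^2 + 1)].
Invert each term: 4/(s - 1) ↔ 4e^(t); -1·s/(s^2 + 1) ↔ -cos(t); -3·1/(s^2 + 1) ↔ -3sin(t).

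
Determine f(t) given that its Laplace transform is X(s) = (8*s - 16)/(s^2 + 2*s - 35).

Factor the denominator: s^2 + 2*s - 35 = (s - 5)*(s + 7).
Partial fraction decomposition gives [2/(s - 5)] + [6/(s + 7)].
Invert each term: 2/(s - 5) ↔ 2e^(5t); 6/(s + 7) ↔ 6e^(-7t).

f(t) = 2*exp(5*t) + 6*exp(-7*t)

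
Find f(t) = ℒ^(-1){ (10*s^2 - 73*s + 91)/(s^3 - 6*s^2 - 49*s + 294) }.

f(t) = 5*exp(7*t) - exp(6*t) + 6*exp(-7*t)

Factor the denominator: s^3 - 6*s^2 - 49*s + 294 = (s - 7)*(s - 6)*(s + 7).
Partial fraction decomposition gives [6/(s + 7)] + [-1/(s - 6)] + [5/(s - 7)].
Invert each term: 6/(s + 7) ↔ 6e^(-7t); -1/(s - 6) ↔ -e^(6t); 5/(s - 7) ↔ 5e^(7t).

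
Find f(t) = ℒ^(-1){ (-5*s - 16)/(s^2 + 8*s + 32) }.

f(t) = exp(-4*t)*sin(4*t) - 5*exp(-4*t)*cos(4*t)

Complete the square in the denominator: s^2 + 8*s + 32 = (s + 4)^2 + 4^2.
Split the numerator to match: -5*s - 16 = -5·(s + 4) + 1·4.
Invert each term: -5·(s + 4)/((s + 4)^2 + 16) ↔ -5e^(-4t)cos(4t); 1·4/((s + 4)^2 + 16) ↔ e^(-4t)sin(4t).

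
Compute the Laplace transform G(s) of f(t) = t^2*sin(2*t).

G(s) = 4*(3*s^2 - 4)/(s^2 + 4)^3

L{sin(2t)} = 2/(s^2 + 4).
Then apply L{t^2·g(t)} = (-1)^2 d^2/ds^2[H(s)] with H(s) = 2/(s^2 + 4):
differentiating 2 times and applying the sign gives 4*(3*s^2 - 4)/(s^2 + 4)^3.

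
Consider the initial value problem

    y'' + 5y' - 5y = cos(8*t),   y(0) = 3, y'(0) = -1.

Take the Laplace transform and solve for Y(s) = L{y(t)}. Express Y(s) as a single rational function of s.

Take the Laplace transform of both sides.
The derivative rules (L{y''} = s^2 Y - s·y(0) - y'(0) and L{y'} = sY - y(0), with y(0) = 3, y'(0) = -1) turn the left side into (s^2 + 5*s - 5)Y - (3*s + 14).
The right side is L{cos(8*t)} = s/(s^2 + 64).
So (s^2 + 5*s - 5)Y = s/(s^2 + 64) + (3*s + 14).
Solve for Y(s) and write it as one ratio of polynomials.

Y(s) = (3*s^3 + 14*s^2 + 193*s + 896)/(s^4 + 5*s^3 + 59*s^2 + 320*s - 320)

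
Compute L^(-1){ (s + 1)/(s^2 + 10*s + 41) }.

Complete the square in the denominator: s^2 + 10*s + 41 = (s + 5)^2 + 4^2.
Split the numerator to match: s + 1 = 1·(s + 5) - 1·4.
Invert each term: 1·(s + 5)/((s + 5)^2 + 16) ↔ e^(-5t)cos(4t); -1·4/((s + 5)^2 + 16) ↔ -e^(-5t)sin(4t).

-exp(-5*t)*sin(4*t) + exp(-5*t)*cos(4*t)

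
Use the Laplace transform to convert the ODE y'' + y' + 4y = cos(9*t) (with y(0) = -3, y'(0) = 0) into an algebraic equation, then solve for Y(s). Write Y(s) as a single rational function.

Y(s) = (-3*s^3 - 3*s^2 - 242*s - 243)/(s^4 + s^3 + 85*s^2 + 81*s + 324)

Transform both sides with L{·}.
The derivative rules (L{y''} = s^2 Y - s·y(0) - y'(0) and L{y'} = sY - y(0), with y(0) = -3, y'(0) = 0) turn the left side into (s^2 + s + 4)Y - (-3*s - 3).
The right side is L{cos(9*t)} = s/(s^2 + 81).
So (s^2 + s + 4)Y = s/(s^2 + 81) + (-3*s - 3).
Solve for Y(s) and write it as one ratio of polynomials.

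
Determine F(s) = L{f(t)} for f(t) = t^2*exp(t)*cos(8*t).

F(s) = 2*(s - 1)*(s^2 - 2*s - 191)/(s^2 - 2*s + 65)^3

L{cos(8t)} = s/(s^2 + 64).
Multiplying by e^(t) shifts s → s - 1, so L{exp(t)*cos(8*t)} = (s - 1)/((s - 1)^2 + 64).
Then apply L{t^2·g(t)} = (-1)^2 d^2/ds^2[G(s)] with G(s) = (s - 1)/((s - 1)^2 + 64):
differentiating 2 times and applying the sign gives 2*(s - 1)*(s^2 - 2*s - 191)/(s^2 - 2*s + 65)^3.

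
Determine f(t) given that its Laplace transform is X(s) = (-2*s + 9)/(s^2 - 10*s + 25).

f(t) = -t*exp(5*t) - 2*exp(5*t)

Factor the denominator: s^2 - 10*s + 25 = (s - 5)^2.
Partial fraction decomposition gives [-2/(s - 5)] + [-1/(s - 5)^2].
Invert each term: -2/(s - 5) ↔ -2e^(5t); -1/(s - 5)^2 ↔ -t·e^(5t).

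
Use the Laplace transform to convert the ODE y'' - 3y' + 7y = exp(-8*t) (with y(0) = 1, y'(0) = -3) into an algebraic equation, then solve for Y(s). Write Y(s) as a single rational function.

Y(s) = (s^2 + 2*s - 47)/(s^3 + 5*s^2 - 17*s + 56)

Apply the Laplace transform to the equation.
With L{y''} = s^2 Y - s·y(0) - y'(0) and L{y'} = sY - y(0), with y(0) = 1, y'(0) = -3: the LHS transforms to (s^2 - 3*s + 7)Y - (s - 6).
The right side is L{exp(-8*t)} = 1/(s + 8).
So (s^2 - 3*s + 7)Y = 1/(s + 8) + (s - 6).
Divide through and combine into a single rational function.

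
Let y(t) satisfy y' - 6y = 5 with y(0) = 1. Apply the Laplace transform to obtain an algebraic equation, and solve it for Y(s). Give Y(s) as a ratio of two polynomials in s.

Y(s) = (s + 5)/(s^2 - 6*s)

Laplace-transform each side.
Using L{y'} = sY - y(0) = sY - 1, the left side becomes (s - 6)Y - (1).
The right side is L{5} = 5/s.
So (s - 6)Y = 5/s + (1).
Isolate Y and clear denominators.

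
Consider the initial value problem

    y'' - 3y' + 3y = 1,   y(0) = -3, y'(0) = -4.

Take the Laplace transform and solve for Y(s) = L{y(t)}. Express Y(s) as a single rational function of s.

Y(s) = (-3*s^2 + 5*s + 1)/(s^3 - 3*s^2 + 3*s)

Transform both sides with L{·}.
With L{y''} = s^2 Y - s·y(0) - y'(0) and L{y'} = sY - y(0), with y(0) = -3, y'(0) = -4: the LHS transforms to (s^2 - 3*s + 3)Y - (-3*s + 5).
The right side is L{1} = 1/s.
So (s^2 - 3*s + 3)Y = 1/s + (-3*s + 5).
Isolate Y and clear denominators.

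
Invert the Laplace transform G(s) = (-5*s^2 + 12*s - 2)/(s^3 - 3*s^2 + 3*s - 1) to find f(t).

f(t) = 5*t^2*exp(t)/2 + 2*t*exp(t) - 5*exp(t)

Factor the denominator: s^3 - 3*s^2 + 3*s - 1 = (s - 1)^3.
Partial fraction decomposition gives [-5/(s - 1)] + [2/(s - 1)^2] + [5/(s - 1)^3].
Invert each term: -5/(s - 1) ↔ -5e^(t); 2/(s - 1)^2 ↔ 2t·e^(t); 5/(s - 1)^3 ↔ (5/2)t^2·e^(t).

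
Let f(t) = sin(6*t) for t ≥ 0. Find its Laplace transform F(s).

L{sin(6t)} = 6/(s^2 + 36).

F(s) = 6/(s^2 + 36)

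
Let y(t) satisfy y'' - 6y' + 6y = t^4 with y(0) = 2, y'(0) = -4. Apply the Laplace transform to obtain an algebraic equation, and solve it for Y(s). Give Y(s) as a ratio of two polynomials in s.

Laplace-transform each side.
With L{y''} = s^2 Y - s·y(0) - y'(0) and L{y'} = sY - y(0), with y(0) = 2, y'(0) = -4: the LHS transforms to (s^2 - 6*s + 6)Y - (2*s - 16).
The right side is L{t^4} = 24/s^5.
So (s^2 - 6*s + 6)Y = 24/s^5 + (2*s - 16).
Solve for Y(s) and write it as one ratio of polynomials.

Y(s) = (2*s^6 - 16*s^5 + 24)/(s^7 - 6*s^6 + 6*s^5)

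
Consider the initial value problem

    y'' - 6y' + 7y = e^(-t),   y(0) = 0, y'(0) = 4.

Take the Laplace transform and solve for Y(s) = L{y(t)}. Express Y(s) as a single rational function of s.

Laplace-transform each side.
Using L{y''} = s^2 Y - s·y(0) - y'(0) and L{y'} = sY - y(0), with y(0) = 0, y'(0) = 4, the left side becomes (s^2 - 6*s + 7)Y - (4).
The right side is L{e^(-t)} = 1/(s + 1).
So (s^2 - 6*s + 7)Y = 1/(s + 1) + (4).
Isolate Y and clear denominators.

Y(s) = (4*s + 5)/(s^3 - 5*s^2 + s + 7)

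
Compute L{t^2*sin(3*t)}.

L{sin(3t)} = 3/(s^2 + 9).
Then apply L{t^2·g(t)} = (-1)^2 d^2/ds^2[G(s)] with G(s) = 3/(s^2 + 9):
differentiating 2 times and applying the sign gives 18*(s^2 - 3)/(s^2 + 9)^3.

18*(s^2 - 3)/(s^2 + 9)^3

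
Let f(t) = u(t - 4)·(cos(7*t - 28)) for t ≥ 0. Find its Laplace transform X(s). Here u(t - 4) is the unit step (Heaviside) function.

By the second shifting theorem, L{u(t - c)·g(t - c)} = e^(-cs)·G(s) with c = 4 and G(s) = L{g(t)}.
L{cos(7t)} = s/(s^2 + 49).

X(s) = s*exp(-4*s)/(s^2 + 49)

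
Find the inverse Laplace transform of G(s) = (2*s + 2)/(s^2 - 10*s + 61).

2*exp(5*t)*sin(6*t) + 2*exp(5*t)*cos(6*t)

Complete the square in the denominator: s^2 - 10*s + 61 = (s - 5)^2 + 6^2.
Split the numerator to match: 2*s + 2 = 2·(s - 5) + 2·6.
Invert each term: 2·(s - 5)/((s - 5)^2 + 36) ↔ 2e^(5t)cos(6t); 2·6/((s - 5)^2 + 36) ↔ 2e^(5t)sin(6t).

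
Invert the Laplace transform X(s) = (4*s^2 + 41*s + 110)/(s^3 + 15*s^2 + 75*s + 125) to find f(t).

f(t) = 5*t^2*exp(-5*t)/2 + t*exp(-5*t) + 4*exp(-5*t)

Factor the denominator: s^3 + 15*s^2 + 75*s + 125 = (s + 5)^3.
Partial fraction decomposition gives [4/(s + 5)] + [(s + 5)^(-2)] + [5/(s + 5)^3].
Invert each term: 4/(s + 5) ↔ 4e^(-5t); 1/(s + 5)^2 ↔ t·e^(-5t); 5/(s + 5)^3 ↔ (5/2)t^2·e^(-5t).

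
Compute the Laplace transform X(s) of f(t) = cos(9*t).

X(s) = s/(s^2 + 81)

L{cos(9t)} = s/(s^2 + 81).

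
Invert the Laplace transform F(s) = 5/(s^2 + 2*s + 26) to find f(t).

Rewrite the denominator: s^2 + 2*s + 26 = (s + 1)^2 + 25.
The form in (s + 1) signals a first-shifting-theorem factor e^(-t).
Since L{sin(5t)} = 5/(s^2 + 25), the inverse is e^(-t)*sin(5*t).

f(t) = exp(-t)*sin(5*t)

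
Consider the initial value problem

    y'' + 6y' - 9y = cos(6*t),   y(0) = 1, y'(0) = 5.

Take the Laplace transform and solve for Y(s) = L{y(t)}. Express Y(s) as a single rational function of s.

Apply the Laplace transform to the equation.
Using L{y''} = s^2 Y - s·y(0) - y'(0) and L{y'} = sY - y(0), with y(0) = 1, y'(0) = 5, the left side becomes (s^2 + 6*s - 9)Y - (s + 11).
The right side is L{cos(6*t)} = s/(s^2 + 36).
So (s^2 + 6*s - 9)Y = s/(s^2 + 36) + (s + 11).
Solve for Y(s) and write it as one ratio of polynomials.

Y(s) = (s^3 + 11*s^2 + 37*s + 396)/(s^4 + 6*s^3 + 27*s^2 + 216*s - 324)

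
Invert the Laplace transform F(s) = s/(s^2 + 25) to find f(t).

f(t) = cos(5*t)

Since L{cos(5t)} = s/(s^2 + 25), the inverse is cos(5*t).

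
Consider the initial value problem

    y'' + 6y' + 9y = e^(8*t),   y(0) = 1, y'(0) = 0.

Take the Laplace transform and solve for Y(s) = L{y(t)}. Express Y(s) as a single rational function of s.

Laplace-transform each side.
With L{y''} = s^2 Y - s·y(0) - y'(0) and L{y'} = sY - y(0), with y(0) = 1, y'(0) = 0: the LHS transforms to (s^2 + 6*s + 9)Y - (s + 6).
The right side is L{e^(8*t)} = 1/(s - 8).
So (s^2 + 6*s + 9)Y = 1/(s - 8) + (s + 6).
Solve for Y(s) and write it as one ratio of polynomials.

Y(s) = (s^2 - 2*s - 47)/(s^3 - 2*s^2 - 39*s - 72)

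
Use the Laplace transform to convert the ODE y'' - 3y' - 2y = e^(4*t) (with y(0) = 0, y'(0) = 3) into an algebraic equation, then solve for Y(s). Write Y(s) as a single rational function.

Y(s) = (3*s - 11)/(s^3 - 7*s^2 + 10*s + 8)

Laplace-transform each side.
Using L{y''} = s^2 Y - s·y(0) - y'(0) and L{y'} = sY - y(0), with y(0) = 0, y'(0) = 3, the left side becomes (s^2 - 3*s - 2)Y - (3).
The right side is L{e^(4*t)} = 1/(s - 4).
So (s^2 - 3*s - 2)Y = 1/(s - 4) + (3).
Isolate Y and clear denominators.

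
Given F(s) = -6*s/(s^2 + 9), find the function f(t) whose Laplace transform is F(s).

Since L{cos(3t)} = s/(s^2 + 9), the inverse is cos(3*t), scaled by -6.

f(t) = -6*cos(3*t)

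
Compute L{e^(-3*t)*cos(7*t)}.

L{cos(7t)} = s/(s^2 + 49).
By the first shifting theorem, multiplying by e^(-3t) replaces s with s + 3.

(s + 3)/((s + 3)^2 + 49)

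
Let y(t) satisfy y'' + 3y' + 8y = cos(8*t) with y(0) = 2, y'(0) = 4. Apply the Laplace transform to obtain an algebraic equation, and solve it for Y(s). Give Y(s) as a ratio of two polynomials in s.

Y(s) = (2*s^3 + 10*s^2 + 129*s + 640)/(s^4 + 3*s^3 + 72*s^2 + 192*s + 512)

Apply the Laplace transform to the equation.
The derivative rules (L{y''} = s^2 Y - s·y(0) - y'(0) and L{y'} = sY - y(0), with y(0) = 2, y'(0) = 4) turn the left side into (s^2 + 3*s + 8)Y - (2*s + 10).
The right side is L{cos(8*t)} = s/(s^2 + 64).
So (s^2 + 3*s + 8)Y = s/(s^2 + 64) + (2*s + 10).
Solve for Y(s) and write it as one ratio of polynomials.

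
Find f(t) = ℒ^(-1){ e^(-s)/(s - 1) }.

The factor e^(-s) signals a time shift by c = 1 (second shifting theorem).
L{e^(t)} = 1/(s - 1), so L^-1{1/(s - 1)} = e^(t).
Hence the inverse is u(t - 1) times that function evaluated at t - 1.

f(t) = Heaviside(t - 1)*(exp(t - 1))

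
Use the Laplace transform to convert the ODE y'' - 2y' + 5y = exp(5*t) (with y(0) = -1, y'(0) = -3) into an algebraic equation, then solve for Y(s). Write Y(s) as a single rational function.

Laplace-transform each side.
With L{y''} = s^2 Y - s·y(0) - y'(0) and L{y'} = sY - y(0), with y(0) = -1, y'(0) = -3: the LHS transforms to (s^2 - 2*s + 5)Y - (-s - 1).
The right side is L{exp(5*t)} = 1/(s - 5).
So (s^2 - 2*s + 5)Y = 1/(s - 5) + (-s - 1).
Solve for Y(s) and write it as one ratio of polynomials.

Y(s) = (-s^2 + 4*s + 6)/(s^3 - 7*s^2 + 15*s - 25)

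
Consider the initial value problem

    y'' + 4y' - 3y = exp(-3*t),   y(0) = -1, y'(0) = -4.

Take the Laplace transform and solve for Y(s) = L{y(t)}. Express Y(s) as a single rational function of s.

Y(s) = (-s^2 - 11*s - 23)/(s^3 + 7*s^2 + 9*s - 9)

Transform both sides with L{·}.
Using L{y''} = s^2 Y - s·y(0) - y'(0) and L{y'} = sY - y(0), with y(0) = -1, y'(0) = -4, the left side becomes (s^2 + 4*s - 3)Y - (-s - 8).
The right side is L{exp(-3*t)} = 1/(s + 3).
So (s^2 + 4*s - 3)Y = 1/(s + 3) + (-s - 8).
Divide through and combine into a single rational function.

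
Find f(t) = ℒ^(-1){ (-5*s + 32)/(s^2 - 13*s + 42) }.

Factor the denominator: s^2 - 13*s + 42 = (s - 7)*(s - 6).
Partial fraction decomposition gives [-3/(s - 7)] + [-2/(s - 6)].
Invert each term: -3/(s - 7) ↔ -3e^(7t); -2/(s - 6) ↔ -2e^(6t).

f(t) = -3*exp(7*t) - 2*exp(6*t)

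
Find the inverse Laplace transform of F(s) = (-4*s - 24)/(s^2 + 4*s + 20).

-4*exp(-2*t)*sin(4*t) - 4*exp(-2*t)*cos(4*t)

Complete the square in the denominator: s^2 + 4*s + 20 = (s + 2)^2 + 4^2.
Split the numerator to match: -4*s - 24 = -4·(s + 2) - 4·4.
Invert each term: -4·(s + 2)/((s + 2)^2 + 16) ↔ -4e^(-2t)cos(4t); -4·4/((s + 2)^2 + 16) ↔ -4e^(-2t)sin(4t).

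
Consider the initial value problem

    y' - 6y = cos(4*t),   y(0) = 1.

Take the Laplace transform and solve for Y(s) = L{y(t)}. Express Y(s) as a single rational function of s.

Y(s) = (s^2 + s + 16)/(s^3 - 6*s^2 + 16*s - 96)

Transform both sides with L{·}.
With L{y'} = sY - y(0) = sY - 1: the LHS transforms to (s - 6)Y - (1).
The right side is L{cos(4*t)} = s/(s^2 + 16).
So (s - 6)Y = s/(s^2 + 16) + (1).
Divide through and combine into a single rational function.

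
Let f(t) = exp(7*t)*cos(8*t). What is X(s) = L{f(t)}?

X(s) = (s - 7)/((s - 7)^2 + 64)

L{cos(8t)} = s/(s^2 + 64).
By the first shifting theorem, multiplying by e^(7t) replaces s with s - 7.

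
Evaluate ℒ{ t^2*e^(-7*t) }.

L{e^(-7t)} = 1/(s + 7).
Then apply L{t^2·g(t)} = (-1)^2 d^2/ds^2[G(s)] with G(s) = 1/(s + 7):
differentiating 2 times and applying the sign gives 2/(s + 7)^3.

2/(s + 7)^3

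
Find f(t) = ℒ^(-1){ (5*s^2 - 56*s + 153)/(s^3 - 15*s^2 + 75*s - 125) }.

Factor the denominator: s^3 - 15*s^2 + 75*s - 125 = (s - 5)^3.
Partial fraction decomposition gives [5/(s - 5)] + [-6/(s - 5)^2] + [-2/(s - 5)^3].
Invert each term: 5/(s - 5) ↔ 5e^(5t); -6/(s - 5)^2 ↔ -6t·e^(5t); -2/(s - 5)^3 ↔ (-1)t^2·e^(5t).

f(t) = -t^2*exp(5*t) - 6*t*exp(5*t) + 5*exp(5*t)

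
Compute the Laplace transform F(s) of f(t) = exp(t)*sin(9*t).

L{sin(9t)} = 9/(s^2 + 81).
By the first shifting theorem, multiplying by e^(t) replaces s with s - 1.

F(s) = 9/((s - 1)^2 + 81)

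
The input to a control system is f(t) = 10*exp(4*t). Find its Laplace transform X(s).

X(s) = 10/(s - 4)

L{10} = 10/s.
By the first shifting theorem, multiplying by e^(4t) replaces s with s - 4.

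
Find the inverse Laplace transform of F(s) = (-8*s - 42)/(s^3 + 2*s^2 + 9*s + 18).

Factor the denominator: s^3 + 2*s^2 + 9*s + 18 = (s + 2)*(s^2 + 9).
Partial fraction decomposition gives [-2/(s + 2)] + [2*s/(s^2 + 9)] + [-12/(s^2 + 9)].
Invert each term: -2/(s + 2) ↔ -2e^(-2t); 2·s/(s^2 + 9) ↔ 2cos(3t); -4·3/(s^2 + 9) ↔ -4sin(3t).

-4*sin(3*t) + 2*cos(3*t) - 2*exp(-2*t)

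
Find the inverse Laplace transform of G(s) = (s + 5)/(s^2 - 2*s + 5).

Complete the square in the denominator: s^2 - 2*s + 5 = (s - 1)^2 + 2^2.
Split the numerator to match: s + 5 = 1·(s - 1) + 3·2.
Invert each term: 1·(s - 1)/((s - 1)^2 + 4) ↔ e^(t)cos(2t); 3·2/((s - 1)^2 + 4) ↔ 3e^(t)sin(2t).

3*exp(t)*sin(2*t) + exp(t)*cos(2*t)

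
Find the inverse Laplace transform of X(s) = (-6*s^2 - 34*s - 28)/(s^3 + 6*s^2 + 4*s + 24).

Factor the denominator: s^3 + 6*s^2 + 4*s + 24 = (s + 6)*(s^2 + 4).
Partial fraction decomposition gives [-1/(s + 6)] + [-5*s/(s^2 + 4)] + [-4/(s^2 + 4)].
Invert each term: -1/(s + 6) ↔ -e^(-6t); -5·s/(s^2 + 4) ↔ -5cos(2t); -2·2/(s^2 + 4) ↔ -2sin(2t).

-2*sin(2*t) - 5*cos(2*t) - exp(-6*t)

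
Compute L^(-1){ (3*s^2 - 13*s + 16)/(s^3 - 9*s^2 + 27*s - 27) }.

2*t^2*exp(3*t) + 5*t*exp(3*t) + 3*exp(3*t)

Factor the denominator: s^3 - 9*s^2 + 27*s - 27 = (s - 3)^3.
Partial fraction decomposition gives [3/(s - 3)] + [5/(s - 3)^2] + [4/(s - 3)^3].
Invert each term: 3/(s - 3) ↔ 3e^(3t); 5/(s - 3)^2 ↔ 5t·e^(3t); 4/(s - 3)^3 ↔ (2)t^2·e^(3t).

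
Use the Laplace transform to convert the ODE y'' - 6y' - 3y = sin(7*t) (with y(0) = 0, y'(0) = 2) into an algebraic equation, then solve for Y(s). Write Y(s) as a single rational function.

Take the Laplace transform of both sides.
The derivative rules (L{y''} = s^2 Y - s·y(0) - y'(0) and L{y'} = sY - y(0), with y(0) = 0, y'(0) = 2) turn the left side into (s^2 - 6*s - 3)Y - (2).
The right side is L{sin(7*t)} = 7/(s^2 + 49).
So (s^2 - 6*s - 3)Y = 7/(s^2 + 49) + (2).
Divide through and combine into a single rational function.

Y(s) = (2*s^2 + 105)/(s^4 - 6*s^3 + 46*s^2 - 294*s - 147)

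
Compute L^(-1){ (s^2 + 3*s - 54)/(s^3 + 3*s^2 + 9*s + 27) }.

Factor the denominator: s^3 + 3*s^2 + 9*s + 27 = (s + 3)*(s^2 + 9).
Partial fraction decomposition gives [-3/(s + 3)] + [4*s/(s^2 + 9)] + [-9/(s^2 + 9)].
Invert each term: -3/(s + 3) ↔ -3e^(-3t); 4·s/(s^2 + 9) ↔ 4cos(3t); -3·3/(s^2 + 9) ↔ -3sin(3t).

-3*sin(3*t) + 4*cos(3*t) - 3*exp(-3*t)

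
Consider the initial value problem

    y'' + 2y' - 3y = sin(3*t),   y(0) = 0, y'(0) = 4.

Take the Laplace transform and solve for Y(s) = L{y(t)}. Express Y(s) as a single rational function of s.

Apply the Laplace transform to the equation.
The derivative rules (L{y''} = s^2 Y - s·y(0) - y'(0) and L{y'} = sY - y(0), with y(0) = 0, y'(0) = 4) turn the left side into (s^2 + 2*s - 3)Y - (4).
The right side is L{sin(3*t)} = 3/(s^2 + 9).
So (s^2 + 2*s - 3)Y = 3/(s^2 + 9) + (4).
Solve for Y(s) and write it as one ratio of polynomials.

Y(s) = (4*s^2 + 39)/(s^4 + 2*s^3 + 6*s^2 + 18*s - 27)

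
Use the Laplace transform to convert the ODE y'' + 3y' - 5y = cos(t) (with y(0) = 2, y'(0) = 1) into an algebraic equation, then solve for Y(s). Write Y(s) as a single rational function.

Y(s) = (2*s^3 + 7*s^2 + 3*s + 7)/(s^4 + 3*s^3 - 4*s^2 + 3*s - 5)

Transform both sides with L{·}.
With L{y''} = s^2 Y - s·y(0) - y'(0) and L{y'} = sY - y(0), with y(0) = 2, y'(0) = 1: the LHS transforms to (s^2 + 3*s - 5)Y - (2*s + 7).
The right side is L{cos(t)} = s/(s^2 + 1).
So (s^2 + 3*s - 5)Y = s/(s^2 + 1) + (2*s + 7).
Divide through and combine into a single rational function.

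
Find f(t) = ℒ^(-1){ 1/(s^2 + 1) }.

f(t) = sin(t)

Since L{sin(t)} = 1/(s^2 + 1), the inverse is sin(t).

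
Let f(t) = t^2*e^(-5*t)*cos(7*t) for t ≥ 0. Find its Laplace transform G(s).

L{cos(7t)} = s/(s^2 + 49).
Multiplying by e^(-5t) shifts s → s + 5, so L{e^(-5*t)*cos(7*t)} = (s + 5)/((s + 5)^2 + 49).
Then apply L{t^2·g(t)} = (-1)^2 d^2/ds^2[H(s)] with H(s) = (s + 5)/((s + 5)^2 + 49):
differentiating 2 times and applying the sign gives 2*(s + 5)*(s^2 + 10*s - 122)/(s^2 + 10*s + 74)^3.

G(s) = 2*(s + 5)*(s^2 + 10*s - 122)/(s^2 + 10*s + 74)^3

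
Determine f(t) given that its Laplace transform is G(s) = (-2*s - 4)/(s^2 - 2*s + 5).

f(t) = -3*exp(t)*sin(2*t) - 2*exp(t)*cos(2*t)

Complete the square in the denominator: s^2 - 2*s + 5 = (s - 1)^2 + 2^2.
Split the numerator to match: -2*s - 4 = -2·(s - 1) - 3·2.
Invert each term: -2·(s - 1)/((s - 1)^2 + 4) ↔ -2e^(t)cos(2t); -3·2/((s - 1)^2 + 4) ↔ -3e^(t)sin(2t).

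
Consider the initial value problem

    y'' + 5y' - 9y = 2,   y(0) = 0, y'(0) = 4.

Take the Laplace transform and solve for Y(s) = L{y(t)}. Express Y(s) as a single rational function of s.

Laplace-transform each side.
The derivative rules (L{y''} = s^2 Y - s·y(0) - y'(0) and L{y'} = sY - y(0), with y(0) = 0, y'(0) = 4) turn the left side into (s^2 + 5*s - 9)Y - (4).
The right side is L{2} = 2/s.
So (s^2 + 5*s - 9)Y = 2/s + (4).
Solve for Y(s) and write it as one ratio of polynomials.

Y(s) = (4*s + 2)/(s^3 + 5*s^2 - 9*s)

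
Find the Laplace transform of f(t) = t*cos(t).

(s - 1)*(s + 1)/(s^2 + 1)^2

L{cos(t)} = s/(s^2 + 1).
Then apply L{t·g(t)} = -d/ds[G(s)] with G(s) = s/(s^2 + 1):
differentiating 1 time and applying the sign gives (s - 1)*(s + 1)/(s^2 + 1)^2.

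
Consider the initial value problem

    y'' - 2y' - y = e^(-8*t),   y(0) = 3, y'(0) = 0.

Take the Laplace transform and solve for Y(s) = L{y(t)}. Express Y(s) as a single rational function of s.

Y(s) = (3*s^2 + 18*s - 47)/(s^3 + 6*s^2 - 17*s - 8)

Laplace-transform each side.
The derivative rules (L{y''} = s^2 Y - s·y(0) - y'(0) and L{y'} = sY - y(0), with y(0) = 3, y'(0) = 0) turn the left side into (s^2 - 2*s - 1)Y - (3*s - 6).
The right side is L{e^(-8*t)} = 1/(s + 8).
So (s^2 - 2*s - 1)Y = 1/(s + 8) + (3*s - 6).
Isolate Y and clear denominators.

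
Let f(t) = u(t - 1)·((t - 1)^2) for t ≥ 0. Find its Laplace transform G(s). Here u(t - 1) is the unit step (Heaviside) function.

By the second shifting theorem, L{u(t - c)·g(t - c)} = e^(-cs)·H(s) with c = 1 and H(s) = L{g(t)}.
L{t^2} = 2!/s^3 = 2/s^3.

G(s) = 2*exp(-s)/s^3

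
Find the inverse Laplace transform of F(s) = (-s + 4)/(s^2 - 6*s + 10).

exp(3*t)*sin(t) - exp(3*t)*cos(t)

Complete the square in the denominator: s^2 - 6*s + 10 = (s - 3)^2 + 1^2.
Split the numerator to match: -s + 4 = -1·(s - 3) + 1·1.
Invert each term: -1·(s - 3)/((s - 3)^2 + 1) ↔ -e^(3t)cos(t); 1·1/((s - 3)^2 + 1) ↔ e^(3t)sin(t).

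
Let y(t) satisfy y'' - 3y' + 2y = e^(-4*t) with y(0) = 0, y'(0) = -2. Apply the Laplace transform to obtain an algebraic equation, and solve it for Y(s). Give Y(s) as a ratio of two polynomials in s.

Y(s) = (-2*s - 7)/(s^3 + s^2 - 10*s + 8)

Transform both sides with L{·}.
With L{y''} = s^2 Y - s·y(0) - y'(0) and L{y'} = sY - y(0), with y(0) = 0, y'(0) = -2: the LHS transforms to (s^2 - 3*s + 2)Y - (-2).
The right side is L{e^(-4*t)} = 1/(s + 4).
So (s^2 - 3*s + 2)Y = 1/(s + 4) + (-2).
Solve for Y(s) and write it as one ratio of polynomials.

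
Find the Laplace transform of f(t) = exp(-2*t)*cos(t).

L{cos(t)} = s/(s^2 + 1).
By the first shifting theorem, multiplying by e^(-2t) replaces s with s + 2.

(s + 2)/((s + 2)^2 + 1)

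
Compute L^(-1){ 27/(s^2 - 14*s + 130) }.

3*exp(7*t)*sin(9*t)

Rewrite the denominator: s^2 - 14*s + 130 = (s - 7)^2 + 81.
The form in (s - 7) signals a first-shifting-theorem factor e^(7t).
Since L{sin(9t)} = 9/(s^2 + 81), the inverse is e^(7*t)*sin(9*t), scaled by 3.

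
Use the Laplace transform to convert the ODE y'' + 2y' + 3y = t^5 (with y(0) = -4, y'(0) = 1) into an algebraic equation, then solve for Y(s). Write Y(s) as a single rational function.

Apply the Laplace transform to the equation.
With L{y''} = s^2 Y - s·y(0) - y'(0) and L{y'} = sY - y(0), with y(0) = -4, y'(0) = 1: the LHS transforms to (s^2 + 2*s + 3)Y - (-4*s - 7).
The right side is L{t^5} = 120/s^6.
So (s^2 + 2*s + 3)Y = 120/s^6 + (-4*s - 7).
Isolate Y and clear denominators.

Y(s) = (-4*s^7 - 7*s^6 + 120)/(s^8 + 2*s^7 + 3*s^6)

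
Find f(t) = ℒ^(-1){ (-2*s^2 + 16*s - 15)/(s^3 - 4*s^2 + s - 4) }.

Factor the denominator: s^3 - 4*s^2 + s - 4 = (s - 4)*(s^2 + 1).
Partial fraction decomposition gives [1/(s - 4)] + [-3*s/(s^2 + 1)] + [4/(s^2 + 1)].
Invert each term: 1/(s - 4) ↔ e^(4t); -3·s/(s^2 + 1) ↔ -3cos(t); 4·1/(s^2 + 1) ↔ 4sin(t).

f(t) = exp(4*t) + 4*sin(t) - 3*cos(t)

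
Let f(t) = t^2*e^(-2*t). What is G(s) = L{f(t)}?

G(s) = 2/(s + 2)^3

L{e^(-2t)} = 1/(s + 2).
Then apply L{t^2·g(t)} = (-1)^2 d^2/ds^2[H(s)] with H(s) = 1/(s + 2):
differentiating 2 times and applying the sign gives 2/(s + 2)^3.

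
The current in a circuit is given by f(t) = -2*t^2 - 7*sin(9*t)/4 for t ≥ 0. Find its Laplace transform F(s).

Apply the Laplace transform termwise.
(-2)·[L{t^2} = 2!/s^3 = 2/s^3]; (-7/4)·[L{sin(9t)} = 9/(s^2 + 81)].

F(s) = -63/(4*(s^2 + 81)) - 4/s^3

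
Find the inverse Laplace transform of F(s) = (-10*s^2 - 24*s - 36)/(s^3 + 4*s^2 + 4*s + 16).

-2*sin(2*t) - 5*cos(2*t) - 5*exp(-4*t)

Factor the denominator: s^3 + 4*s^2 + 4*s + 16 = (s + 4)*(s^2 + 4).
Partial fraction decomposition gives [-5/(s + 4)] + [-5*s/(s^2 + 4)] + [-4/(s^2 + 4)].
Invert each term: -5/(s + 4) ↔ -5e^(-4t); -5·s/(s^2 + 4) ↔ -5cos(2t); -2·2/(s^2 + 4) ↔ -2sin(2t).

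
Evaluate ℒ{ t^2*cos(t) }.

L{cos(t)} = s/(s^2 + 1).
Then apply L{t^2·g(t)} = (-1)^2 d^2/ds^2[H(s)] with H(s) = s/(s^2 + 1):
differentiating 2 times and applying the sign gives 2*s*(s^2 - 3)/(s^2 + 1)^3.

2*s*(s^2 - 3)/(s^2 + 1)^3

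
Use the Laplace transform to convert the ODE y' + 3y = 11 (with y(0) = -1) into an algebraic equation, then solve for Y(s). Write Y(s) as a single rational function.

Y(s) = (-s + 11)/(s^2 + 3*s)

Transform both sides with L{·}.
Using L{y'} = sY - y(0) = sY - (-1), the left side becomes (s + 3)Y - (-1).
The right side is L{11} = 11/s.
So (s + 3)Y = 11/s + (-1).
Divide through and combine into a single rational function.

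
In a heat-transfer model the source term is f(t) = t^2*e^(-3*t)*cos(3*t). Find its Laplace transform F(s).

L{cos(3t)} = s/(s^2 + 9).
Multiplying by e^(-3t) shifts s → s + 3, so L{e^(-3*t)*cos(3*t)} = (s + 3)/((s + 3)^2 + 9).
Then apply L{t^2·g(t)} = (-1)^2 d^2/ds^2[G(s)] with G(s) = (s + 3)/((s + 3)^2 + 9):
differentiating 2 times and applying the sign gives 2*(s + 3)*(s^2 + 6*s - 18)/(s^2 + 6*s + 18)^3.

F(s) = 2*(s + 3)*(s^2 + 6*s - 18)/(s^2 + 6*s + 18)^3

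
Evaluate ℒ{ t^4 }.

24/s^5

L{t^4} = 4!/s^5 = 24/s^5.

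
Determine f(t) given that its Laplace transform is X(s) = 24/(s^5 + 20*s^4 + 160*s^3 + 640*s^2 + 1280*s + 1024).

Rewrite the denominator: s^5 + 20*s^4 + 160*s^3 + 640*s^2 + 1280*s + 1024 = (s + 4)^5.
The form in (s + 4) signals a first-shifting-theorem factor e^(-4t).
Since L{t^4} = 4!/s^5 = 24/s^5, the inverse is t^4*e^(-4*t).

f(t) = t^4*exp(-4*t)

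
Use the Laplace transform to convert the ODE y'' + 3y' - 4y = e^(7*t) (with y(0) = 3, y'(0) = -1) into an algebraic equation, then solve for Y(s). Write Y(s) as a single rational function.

Y(s) = (3*s^2 - 13*s - 55)/(s^3 - 4*s^2 - 25*s + 28)

Transform both sides with L{·}.
With L{y''} = s^2 Y - s·y(0) - y'(0) and L{y'} = sY - y(0), with y(0) = 3, y'(0) = -1: the LHS transforms to (s^2 + 3*s - 4)Y - (3*s + 8).
The right side is L{e^(7*t)} = 1/(s - 7).
So (s^2 + 3*s - 4)Y = 1/(s - 7) + (3*s + 8).
Solve for Y(s) and write it as one ratio of polynomials.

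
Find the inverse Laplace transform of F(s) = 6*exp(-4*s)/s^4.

Heaviside(t - 4)*((t - 4)^3)

The factor e^(-4s) signals a time shift by c = 4 (second shifting theorem).
L{t^3} = 3!/s^4 = 6/s^4, so L^-1{6/s^4} = t^3.
Hence the inverse is u(t - 4) times that function evaluated at t - 4.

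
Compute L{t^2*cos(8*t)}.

L{cos(8t)} = s/(s^2 + 64).
Then apply L{t^2·g(t)} = (-1)^2 d^2/ds^2[G(s)] with G(s) = s/(s^2 + 64):
differentiating 2 times and applying the sign gives 2*s*(s^2 - 192)/(s^2 + 64)^3.

2*s*(s^2 - 192)/(s^2 + 64)^3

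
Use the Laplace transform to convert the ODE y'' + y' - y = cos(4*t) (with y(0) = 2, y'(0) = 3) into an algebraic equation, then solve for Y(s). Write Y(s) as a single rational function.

Laplace-transform each side.
Using L{y''} = s^2 Y - s·y(0) - y'(0) and L{y'} = sY - y(0), with y(0) = 2, y'(0) = 3, the left side becomes (s^2 + s - 1)Y - (2*s + 5).
The right side is L{cos(4*t)} = s/(s^2 + 16).
So (s^2 + s - 1)Y = s/(s^2 + 16) + (2*s + 5).
Divide through and combine into a single rational function.

Y(s) = (2*s^3 + 5*s^2 + 33*s + 80)/(s^4 + s^3 + 15*s^2 + 16*s - 16)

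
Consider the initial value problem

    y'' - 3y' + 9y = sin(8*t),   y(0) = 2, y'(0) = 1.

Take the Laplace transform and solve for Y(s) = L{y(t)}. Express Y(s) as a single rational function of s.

Y(s) = (2*s^3 - 5*s^2 + 128*s - 312)/(s^4 - 3*s^3 + 73*s^2 - 192*s + 576)

Laplace-transform each side.
With L{y''} = s^2 Y - s·y(0) - y'(0) and L{y'} = sY - y(0), with y(0) = 2, y'(0) = 1: the LHS transforms to (s^2 - 3*s + 9)Y - (2*s - 5).
The right side is L{sin(8*t)} = 8/(s^2 + 64).
So (s^2 - 3*s + 9)Y = 8/(s^2 + 64) + (2*s - 5).
Isolate Y and clear denominators.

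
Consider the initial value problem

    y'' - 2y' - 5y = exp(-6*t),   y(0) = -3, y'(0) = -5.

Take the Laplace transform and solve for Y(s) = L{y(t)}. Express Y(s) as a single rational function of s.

Transform both sides with L{·}.
With L{y''} = s^2 Y - s·y(0) - y'(0) and L{y'} = sY - y(0), with y(0) = -3, y'(0) = -5: the LHS transforms to (s^2 - 2*s - 5)Y - (-3*s + 1).
The right side is L{exp(-6*t)} = 1/(s + 6).
So (s^2 - 2*s - 5)Y = 1/(s + 6) + (-3*s + 1).
Isolate Y and clear denominators.

Y(s) = (-3*s^2 - 17*s + 7)/(s^3 + 4*s^2 - 17*s - 30)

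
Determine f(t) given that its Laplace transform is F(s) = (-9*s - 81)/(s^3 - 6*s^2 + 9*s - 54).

Factor the denominator: s^3 - 6*s^2 + 9*s - 54 = (s - 6)*(s^2 + 9).
Partial fraction decomposition gives [-3/(s - 6)] + [3*s/(s^2 + 9)] + [9/(s^2 + 9)].
Invert each term: -3/(s - 6) ↔ -3e^(6t); 3·s/(s^2 + 9) ↔ 3cos(3t); 3·3/(s^2 + 9) ↔ 3sin(3t).

f(t) = -3*exp(6*t) + 3*sin(3*t) + 3*cos(3*t)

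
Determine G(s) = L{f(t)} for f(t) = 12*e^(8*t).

L{12} = 12/s.
By the first shifting theorem, multiplying by e^(8t) replaces s with s - 8.

G(s) = 12/(s - 8)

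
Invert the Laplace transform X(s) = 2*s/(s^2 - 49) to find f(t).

Since L{cosh(7t)} = s/(s^2 - 49), the inverse is cosh(7*t), scaled by 2.

f(t) = 2*cosh(7*t)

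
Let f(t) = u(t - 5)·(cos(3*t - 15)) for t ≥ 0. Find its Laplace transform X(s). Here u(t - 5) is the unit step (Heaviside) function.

X(s) = s*exp(-5*s)/(s^2 + 9)

By the second shifting theorem, L{u(t - c)·g(t - c)} = e^(-cs)·G(s) with c = 5 and G(s) = L{g(t)}.
L{cos(3t)} = s/(s^2 + 9).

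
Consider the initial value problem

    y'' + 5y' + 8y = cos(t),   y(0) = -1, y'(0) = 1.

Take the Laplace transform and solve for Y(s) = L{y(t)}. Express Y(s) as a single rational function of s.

Y(s) = (-s^3 - 4*s^2 - 4)/(s^4 + 5*s^3 + 9*s^2 + 5*s + 8)

Transform both sides with L{·}.
Using L{y''} = s^2 Y - s·y(0) - y'(0) and L{y'} = sY - y(0), with y(0) = -1, y'(0) = 1, the left side becomes (s^2 + 5*s + 8)Y - (-s - 4).
The right side is L{cos(t)} = s/(s^2 + 1).
So (s^2 + 5*s + 8)Y = s/(s^2 + 1) + (-s - 4).
Isolate Y and clear denominators.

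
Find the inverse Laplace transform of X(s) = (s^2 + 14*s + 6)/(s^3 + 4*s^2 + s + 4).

2*sin(t) + 3*cos(t) - 2*exp(-4*t)

Factor the denominator: s^3 + 4*s^2 + s + 4 = (s + 4)*(s^2 + 1).
Partial fraction decomposition gives [-2/(s + 4)] + [3*s/(s^2 + 1)] + [2/(s^2 + 1)].
Invert each term: -2/(s + 4) ↔ -2e^(-4t); 3·s/(s^2 + 1) ↔ 3cos(t); 2·1/(s^2 + 1) ↔ 2sin(t).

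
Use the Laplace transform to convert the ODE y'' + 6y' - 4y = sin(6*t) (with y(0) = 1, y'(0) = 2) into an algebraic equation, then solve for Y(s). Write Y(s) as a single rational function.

Take the Laplace transform of both sides.
With L{y''} = s^2 Y - s·y(0) - y'(0) and L{y'} = sY - y(0), with y(0) = 1, y'(0) = 2: the LHS transforms to (s^2 + 6*s - 4)Y - (s + 8).
The right side is L{sin(6*t)} = 6/(s^2 + 36).
So (s^2 + 6*s - 4)Y = 6/(s^2 + 36) + (s + 8).
Solve for Y(s) and write it as one ratio of polynomials.

Y(s) = (s^3 + 8*s^2 + 36*s + 294)/(s^4 + 6*s^3 + 32*s^2 + 216*s - 144)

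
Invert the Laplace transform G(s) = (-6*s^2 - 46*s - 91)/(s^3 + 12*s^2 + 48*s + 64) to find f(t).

f(t) = -3*t^2*exp(-4*t)/2 + 2*t*exp(-4*t) - 6*exp(-4*t)

Factor the denominator: s^3 + 12*s^2 + 48*s + 64 = (s + 4)^3.
Partial fraction decomposition gives [-6/(s + 4)] + [2/(s + 4)^2] + [-3/(s + 4)^3].
Invert each term: -6/(s + 4) ↔ -6e^(-4t); 2/(s + 4)^2 ↔ 2t·e^(-4t); -3/(s + 4)^3 ↔ (-3/2)t^2·e^(-4t).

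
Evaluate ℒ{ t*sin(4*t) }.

L{sin(4t)} = 4/(s^2 + 16).
Then apply L{t·g(t)} = -d/ds[H(s)] with H(s) = 4/(s^2 + 16):
differentiating 1 time and applying the sign gives 8*s/(s^2 + 16)^2.

8*s/(s^2 + 16)^2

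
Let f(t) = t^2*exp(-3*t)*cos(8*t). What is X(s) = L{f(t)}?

X(s) = 2*(s + 3)*(s^2 + 6*s - 183)/(s^2 + 6*s + 73)^3

L{cos(8t)} = s/(s^2 + 64).
Multiplying by e^(-3t) shifts s → s + 3, so L{exp(-3*t)*cos(8*t)} = (s + 3)/((s + 3)^2 + 64).
Then apply L{t^2·g(t)} = (-1)^2 d^2/ds^2[G(s)] with G(s) = (s + 3)/((s + 3)^2 + 64):
differentiating 2 times and applying the sign gives 2*(s + 3)*(s^2 + 6*s - 183)/(s^2 + 6*s + 73)^3.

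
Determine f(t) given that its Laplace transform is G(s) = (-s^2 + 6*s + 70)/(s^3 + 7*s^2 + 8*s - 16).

f(t) = -6*t*exp(-4*t) + 3*exp(t) - 4*exp(-4*t)

Factor the denominator: s^3 + 7*s^2 + 8*s - 16 = (s - 1)*(s + 4)^2.
Partial fraction decomposition gives [-4/(s + 4)] + [-6/(s + 4)^2] + [3/(s - 1)].
Invert each term: -4/(s + 4) ↔ -4e^(-4t); -6/(s + 4)^2 ↔ -6t·e^(-4t); 3/(s - 1) ↔ 3e^(t).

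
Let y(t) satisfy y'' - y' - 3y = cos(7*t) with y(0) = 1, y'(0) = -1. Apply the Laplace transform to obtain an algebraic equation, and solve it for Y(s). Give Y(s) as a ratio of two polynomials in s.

Y(s) = (s^3 - 2*s^2 + 50*s - 98)/(s^4 - s^3 + 46*s^2 - 49*s - 147)

Transform both sides with L{·}.
With L{y''} = s^2 Y - s·y(0) - y'(0) and L{y'} = sY - y(0), with y(0) = 1, y'(0) = -1: the LHS transforms to (s^2 - s - 3)Y - (s - 2).
The right side is L{cos(7*t)} = s/(s^2 + 49).
So (s^2 - s - 3)Y = s/(s^2 + 49) + (s - 2).
Isolate Y and clear denominators.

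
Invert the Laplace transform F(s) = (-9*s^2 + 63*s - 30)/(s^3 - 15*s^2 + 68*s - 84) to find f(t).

f(t) = -6*exp(7*t) - 6*exp(6*t) + 3*exp(2*t)

Factor the denominator: s^3 - 15*s^2 + 68*s - 84 = (s - 7)*(s - 6)*(s - 2).
Partial fraction decomposition gives [-6/(s - 6)] + [-6/(s - 7)] + [3/(s - 2)].
Invert each term: -6/(s - 6) ↔ -6e^(6t); -6/(s - 7) ↔ -6e^(7t); 3/(s - 2) ↔ 3e^(2t).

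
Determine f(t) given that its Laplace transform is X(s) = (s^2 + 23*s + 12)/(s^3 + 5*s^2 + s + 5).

f(t) = 3*sin(t) + 4*cos(t) - 3*exp(-5*t)

Factor the denominator: s^3 + 5*s^2 + s + 5 = (s + 5)*(s^2 + 1).
Partial fraction decomposition gives [-3/(s + 5)] + [4*s/(s^2 + 1)] + [3/(s^2 + 1)].
Invert each term: -3/(s + 5) ↔ -3e^(-5t); 4·s/(s^2 + 1) ↔ 4cos(t); 3·1/(s^2 + 1) ↔ 3sin(t).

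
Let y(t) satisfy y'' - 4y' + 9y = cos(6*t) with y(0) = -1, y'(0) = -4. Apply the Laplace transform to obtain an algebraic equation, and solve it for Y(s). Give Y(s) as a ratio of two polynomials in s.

Transform both sides with L{·}.
The derivative rules (L{y''} = s^2 Y - s·y(0) - y'(0) and L{y'} = sY - y(0), with y(0) = -1, y'(0) = -4) turn the left side into (s^2 - 4*s + 9)Y - (-s).
The right side is L{cos(6*t)} = s/(s^2 + 36).
So (s^2 - 4*s + 9)Y = s/(s^2 + 36) + (-s).
Solve for Y(s) and write it as one ratio of polynomials.

Y(s) = (-s^3 - 35*s)/(s^4 - 4*s^3 + 45*s^2 - 144*s + 324)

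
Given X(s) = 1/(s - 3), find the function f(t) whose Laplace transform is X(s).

f(t) = exp(3*t)

Since L{e^(3t)} = 1/(s - 3), the inverse is e^(3*t).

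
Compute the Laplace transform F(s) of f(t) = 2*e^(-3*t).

L{2} = 2/s.
By the first shifting theorem, multiplying by e^(-3t) replaces s with s + 3.

F(s) = 2/(s + 3)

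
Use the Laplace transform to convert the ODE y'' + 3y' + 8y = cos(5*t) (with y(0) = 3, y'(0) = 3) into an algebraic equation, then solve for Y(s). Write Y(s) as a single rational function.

Laplace-transform each side.
With L{y''} = s^2 Y - s·y(0) - y'(0) and L{y'} = sY - y(0), with y(0) = 3, y'(0) = 3: the LHS transforms to (s^2 + 3*s + 8)Y - (3*s + 12).
The right side is L{cos(5*t)} = s/(s^2 + 25).
So (s^2 + 3*s + 8)Y = s/(s^2 + 25) + (3*s + 12).
Isolate Y and clear denominators.

Y(s) = (3*s^3 + 12*s^2 + 76*s + 300)/(s^4 + 3*s^3 + 33*s^2 + 75*s + 200)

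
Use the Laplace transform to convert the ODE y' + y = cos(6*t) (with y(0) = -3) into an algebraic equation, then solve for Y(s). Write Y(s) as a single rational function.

Laplace-transform each side.
The derivative rules (L{y'} = sY - y(0) = sY - (-3)) turn the left side into (s + 1)Y - (-3).
The right side is L{cos(6*t)} = s/(s^2 + 36).
So (s + 1)Y = s/(s^2 + 36) + (-3).
Divide through and combine into a single rational function.

Y(s) = (-3*s^2 + s - 108)/(s^3 + s^2 + 36*s + 36)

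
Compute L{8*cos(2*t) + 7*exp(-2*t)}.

8*s/(s^2 + 4) + 7/(s + 2)

The transform is linear, so treat each term independently.
(8)·[L{cos(2t)} = s/(s^2 + 4)]; (7)·[L{e^(-2t)} = 1/(s + 2)].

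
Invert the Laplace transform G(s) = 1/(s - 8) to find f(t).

f(t) = exp(8*t)

Since L{e^(8t)} = 1/(s - 8), the inverse is e^(8*t).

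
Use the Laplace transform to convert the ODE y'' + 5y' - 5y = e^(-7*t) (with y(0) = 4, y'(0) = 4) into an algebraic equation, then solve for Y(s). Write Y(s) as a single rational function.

Laplace-transform each side.
Using L{y''} = s^2 Y - s·y(0) - y'(0) and L{y'} = sY - y(0), with y(0) = 4, y'(0) = 4, the left side becomes (s^2 + 5*s - 5)Y - (4*s + 24).
The right side is L{e^(-7*t)} = 1/(s + 7).
So (s^2 + 5*s - 5)Y = 1/(s + 7) + (4*s + 24).
Solve for Y(s) and write it as one ratio of polynomials.

Y(s) = (4*s^2 + 52*s + 169)/(s^3 + 12*s^2 + 30*s - 35)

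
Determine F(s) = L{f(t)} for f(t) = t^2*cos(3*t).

F(s) = 2*s*(s^2 - 27)/(s^2 + 9)^3

L{cos(3t)} = s/(s^2 + 9).
Then apply L{t^2·g(t)} = (-1)^2 d^2/ds^2[G(s)] with G(s) = s/(s^2 + 9):
differentiating 2 times and applying the sign gives 2*s*(s^2 - 27)/(s^2 + 9)^3.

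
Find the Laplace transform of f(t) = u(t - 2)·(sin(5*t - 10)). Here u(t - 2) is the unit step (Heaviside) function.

By the second shifting theorem, L{u(t - c)·g(t - c)} = e^(-cs)·G(s) with c = 2 and G(s) = L{g(t)}.
L{sin(5t)} = 5/(s^2 + 25).

5*exp(-2*s)/(s^2 + 25)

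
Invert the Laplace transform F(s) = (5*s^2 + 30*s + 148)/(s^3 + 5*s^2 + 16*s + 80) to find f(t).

Factor the denominator: s^3 + 5*s^2 + 16*s + 80 = (s + 5)*(s^2 + 16).
Partial fraction decomposition gives [3/(s + 5)] + [2*s/(s^2 + 16)] + [20/(s^2 + 16)].
Invert each term: 3/(s + 5) ↔ 3e^(-5t); 2·s/(s^2 + 16) ↔ 2cos(4t); 5·4/(s^2 + 16) ↔ 5sin(4t).

f(t) = 5*sin(4*t) + 2*cos(4*t) + 3*exp(-5*t)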